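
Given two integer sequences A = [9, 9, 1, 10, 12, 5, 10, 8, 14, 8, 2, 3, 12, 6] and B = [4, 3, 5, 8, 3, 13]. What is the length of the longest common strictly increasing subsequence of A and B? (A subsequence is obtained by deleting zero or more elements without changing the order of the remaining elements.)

A longest common strictly increasing subsequence is 5, 8 (length 2); it appears in order in both A and B, and no longer such subsequence exists.

2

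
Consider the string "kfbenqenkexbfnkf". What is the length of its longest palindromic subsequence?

Using dp[i][j] = 2 + dp[i+1][j−1] if the ends match, else max(dp[i+1][j], dp[i][j−1]):
dp[1][16] = 11. A witness is kfbenenebfk at positions 1,2,3,4,5,7,8,10,12,13,15.

11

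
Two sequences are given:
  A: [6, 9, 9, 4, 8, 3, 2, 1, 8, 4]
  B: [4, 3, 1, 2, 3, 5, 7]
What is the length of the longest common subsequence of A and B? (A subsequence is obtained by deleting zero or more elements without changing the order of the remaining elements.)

3

A longest common subsequence is 4, 3, 2 (length 3); the LCS DP confirms no longer common subsequence exists.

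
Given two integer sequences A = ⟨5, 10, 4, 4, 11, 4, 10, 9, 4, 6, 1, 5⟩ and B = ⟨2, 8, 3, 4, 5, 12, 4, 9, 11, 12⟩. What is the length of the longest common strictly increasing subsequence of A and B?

2

For each value that appears in both, track the longest common increasing run ending there.
The best achievable length is 2; one witness is 4, 5 (A-positions 3,12, B-positions 4,5).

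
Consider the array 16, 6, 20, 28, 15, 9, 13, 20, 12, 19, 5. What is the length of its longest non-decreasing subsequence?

One longest non-decreasing subsequence is 6, 9, 13, 20 (positions 2,6,7,8), of length 4; no longer one exists.

4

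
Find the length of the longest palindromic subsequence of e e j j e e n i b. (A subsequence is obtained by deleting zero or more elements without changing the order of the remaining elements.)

One longest palindromic subsequence is eejjee (positions 1,2,3,4,5,6); it reads the same forward and backward, and the interval DP gives dp[1][9] = 6.

6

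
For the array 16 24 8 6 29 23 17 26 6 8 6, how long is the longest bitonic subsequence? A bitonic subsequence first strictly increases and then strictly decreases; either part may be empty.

One longest bitonic subsequence is 16, 24, 29, 23, 17, 8, 6 (positions 1,2,5,6,7,10,11): it rises to 29 then falls. Length 7 is optimal.

7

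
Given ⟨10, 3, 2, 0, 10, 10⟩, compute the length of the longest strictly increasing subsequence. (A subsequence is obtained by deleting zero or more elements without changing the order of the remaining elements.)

Scanning left to right, the best length ending at each element is: 10→1, 3→1, 2→1, 0→1, 10→2, 10→2.
So the longest increasing subsequence has length 2, e.g. 3, 10.

2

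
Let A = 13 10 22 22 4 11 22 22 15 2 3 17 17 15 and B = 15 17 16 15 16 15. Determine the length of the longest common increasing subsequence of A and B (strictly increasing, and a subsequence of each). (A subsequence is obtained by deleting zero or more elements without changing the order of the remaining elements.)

2

For each value that appears in both, track the longest common increasing run ending there.
The best achievable length is 2; one witness is 15, 17 (A-positions 9,12, B-positions 1,2).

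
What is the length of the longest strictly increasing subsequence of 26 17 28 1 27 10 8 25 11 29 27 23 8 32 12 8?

Let dp[i] be the longest increasing subsequence ending at position i. Then dp = [1, 1, 2, 1, 2, 2, 2, 3, 3, 4, 4, 4, 2, 5, 4, 2].
The maximum is 5; one witness is 1, 10, 25, 29, 32 at positions 4,6,8,10,14.

5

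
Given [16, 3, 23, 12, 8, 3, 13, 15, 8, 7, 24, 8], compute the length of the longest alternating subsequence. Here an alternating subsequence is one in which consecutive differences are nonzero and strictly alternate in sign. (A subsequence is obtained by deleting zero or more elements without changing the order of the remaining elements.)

A longest alternating subsequence is 16, 3, 23, 12, 13, 8, 24, 8 (positions 1,2,3,4,7,9,11,12); its 7 consecutive differences strictly alternate in sign, and length 8 is optimal.

8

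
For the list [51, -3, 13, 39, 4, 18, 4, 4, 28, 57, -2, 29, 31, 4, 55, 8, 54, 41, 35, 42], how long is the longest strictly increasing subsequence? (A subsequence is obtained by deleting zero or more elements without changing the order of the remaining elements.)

8

One longest increasing subsequence is -3, 13, 18, 28, 29, 31, 41, 42 (positions 2,3,6,9,12,13,18,20), of length 8; no longer one exists.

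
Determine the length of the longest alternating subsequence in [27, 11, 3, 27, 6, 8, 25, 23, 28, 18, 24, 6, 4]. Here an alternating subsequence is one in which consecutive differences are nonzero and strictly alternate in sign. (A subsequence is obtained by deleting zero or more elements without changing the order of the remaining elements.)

Track the best alternating length ending on an up-step vs a down-step at each position: up/down = 1/1, 1/2, 1/2, 3/1, 3/4, 5/4, 5/4, 5/6, 7/1, 5/8, 9/8, 3/10, 3/10.
The maximum over both is 10; one such subsequence is 27, 11, 27, 6, 25, 23, 28, 18, 24, 6.

10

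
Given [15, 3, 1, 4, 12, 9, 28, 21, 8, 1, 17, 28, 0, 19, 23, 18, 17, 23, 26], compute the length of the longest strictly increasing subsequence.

Scanning left to right, the best length ending at each element is: 15→1, 3→1, 1→1, 4→2, 12→3, 9→3, 28→4, 21→4, 8→3, 1→1, 17→4, 28→5, 0→1, 19→5, 23→6, 18→5, 17→4, 23→6, 26→7.
So the longest increasing subsequence has length 7, e.g. 3, 4, 12, 17, 19, 23, 26.

7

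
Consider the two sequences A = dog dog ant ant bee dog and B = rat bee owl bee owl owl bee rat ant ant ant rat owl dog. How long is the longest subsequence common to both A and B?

Backtracking the LCS table gives one alignment: ant (A3,B10) → ant (A4,B11) → dog (A6,B14).
So the longest common subsequence has length 3.

3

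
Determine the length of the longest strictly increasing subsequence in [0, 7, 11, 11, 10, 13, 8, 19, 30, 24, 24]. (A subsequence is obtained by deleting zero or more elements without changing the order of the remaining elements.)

6

Let dp[i] be the longest increasing subsequence ending at position i. Then dp = [1, 2, 3, 3, 3, 4, 3, 5, 6, 6, 6].
The maximum is 6; one witness is 0, 7, 11, 13, 19, 30 at positions 1,2,3,6,8,9.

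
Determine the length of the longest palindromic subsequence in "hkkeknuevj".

Using dp[i][j] = 2 + dp[i+1][j−1] if the ends match, else max(dp[i+1][j], dp[i][j−1]):
dp[1][10] = 3. A witness is eue at positions 4,7,8.

3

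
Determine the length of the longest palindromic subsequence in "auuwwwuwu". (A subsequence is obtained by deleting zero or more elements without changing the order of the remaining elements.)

7

One longest palindromic subsequence is uuwwwuu (positions 2,3,4,5,6,7,9); it reads the same forward and backward, and the interval DP gives dp[1][9] = 7.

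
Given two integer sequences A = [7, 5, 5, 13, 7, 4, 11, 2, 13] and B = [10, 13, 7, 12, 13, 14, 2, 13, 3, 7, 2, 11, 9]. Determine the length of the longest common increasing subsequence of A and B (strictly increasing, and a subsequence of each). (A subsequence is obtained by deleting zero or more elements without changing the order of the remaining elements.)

2

For each value that appears in both, track the longest common increasing run ending there.
The best achievable length is 2; one witness is 7, 13 (A-positions 1,4, B-positions 3,5).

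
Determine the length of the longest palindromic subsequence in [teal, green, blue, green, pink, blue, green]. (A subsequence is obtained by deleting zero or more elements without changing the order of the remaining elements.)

One longest palindromic subsequence is green blue pink blue green (positions 2,3,5,6,7); it reads the same forward and backward, and the interval DP gives dp[1][7] = 5.

5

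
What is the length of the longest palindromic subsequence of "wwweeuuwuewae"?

7

Using dp[i][j] = 2 + dp[i+1][j−1] if the ends match, else max(dp[i+1][j], dp[i][j−1]):
dp[1][13] = 7. A witness is eeuwuee at positions 4,5,6,8,9,10,13.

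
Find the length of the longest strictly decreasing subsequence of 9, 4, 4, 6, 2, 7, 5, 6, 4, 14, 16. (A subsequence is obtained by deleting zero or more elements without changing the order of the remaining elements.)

4

Let dp[i] be the longest decreasing subsequence ending at position i. Then dp = [1, 2, 2, 2, 3, 2, 3, 3, 4, 1, 1].
The maximum is 4; one witness is 9, 6, 5, 4 at positions 1,4,7,9.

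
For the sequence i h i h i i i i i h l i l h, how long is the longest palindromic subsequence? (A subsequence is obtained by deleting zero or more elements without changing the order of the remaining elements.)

One longest palindromic subsequence is hihiiiiihih (positions 2,3,4,5,6,7,8,9,10,12,14); it reads the same forward and backward, and the interval DP gives dp[1][14] = 11.

11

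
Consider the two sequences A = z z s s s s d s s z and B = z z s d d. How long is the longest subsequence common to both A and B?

Backtracking the LCS table gives one alignment: z (A1,B1) → z (A2,B2) → s (A3,B3) → d (A7,B5).
So the longest common subsequence has length 4.

4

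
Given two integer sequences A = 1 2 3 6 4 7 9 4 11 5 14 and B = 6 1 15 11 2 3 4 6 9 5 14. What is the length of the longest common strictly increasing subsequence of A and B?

A longest common strictly increasing subsequence is 1, 2, 3, 4, 9, 14 (length 6); it appears in order in both A and B, and no longer such subsequence exists.

6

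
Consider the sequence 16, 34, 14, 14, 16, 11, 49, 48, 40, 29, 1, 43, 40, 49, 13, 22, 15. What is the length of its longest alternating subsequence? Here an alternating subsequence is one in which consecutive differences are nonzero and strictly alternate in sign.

A longest alternating subsequence is 16, 34, 14, 16, 11, 49, 40, 43, 40, 49, 13, 22, 15 (positions 1,2,3,5,6,7,9,12,13,14,15,16,17); its 12 consecutive differences strictly alternate in sign, and length 13 is optimal.

13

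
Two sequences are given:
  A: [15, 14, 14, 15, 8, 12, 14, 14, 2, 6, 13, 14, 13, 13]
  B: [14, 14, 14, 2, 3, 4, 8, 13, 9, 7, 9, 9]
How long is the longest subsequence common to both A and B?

5

A longest common subsequence is 14, 14, 14, 2, 13 (length 5); the LCS DP confirms no longer common subsequence exists.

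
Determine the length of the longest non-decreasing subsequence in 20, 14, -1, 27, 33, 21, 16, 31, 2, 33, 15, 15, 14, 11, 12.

4

One longest non-decreasing subsequence is 20, 27, 33, 33 (positions 1,4,5,10), of length 4; no longer one exists.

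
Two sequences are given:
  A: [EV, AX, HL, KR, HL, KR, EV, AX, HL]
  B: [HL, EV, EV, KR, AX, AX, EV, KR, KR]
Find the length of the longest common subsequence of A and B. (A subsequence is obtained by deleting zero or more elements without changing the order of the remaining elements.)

4

A longest common subsequence is EV, AX, KR, KR (length 4); the LCS DP confirms no longer common subsequence exists.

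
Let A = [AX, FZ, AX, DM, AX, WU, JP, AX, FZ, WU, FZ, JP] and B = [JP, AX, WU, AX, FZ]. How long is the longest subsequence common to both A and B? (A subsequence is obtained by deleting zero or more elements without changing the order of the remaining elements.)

4

Backtracking the LCS table gives one alignment: AX (A5,B2) → WU (A6,B3) → AX (A8,B4) → FZ (A11,B5).
So the longest common subsequence has length 4.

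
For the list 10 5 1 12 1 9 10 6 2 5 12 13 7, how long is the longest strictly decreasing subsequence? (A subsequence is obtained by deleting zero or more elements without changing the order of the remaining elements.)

4

One longest decreasing subsequence is 10, 9, 6, 2 (positions 1,6,8,9), of length 4; no longer one exists.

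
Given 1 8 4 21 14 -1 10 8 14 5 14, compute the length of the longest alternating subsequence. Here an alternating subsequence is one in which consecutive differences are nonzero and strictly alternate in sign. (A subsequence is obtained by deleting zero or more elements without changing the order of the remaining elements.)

10

A longest alternating subsequence is 1, 8, 4, 21, -1, 10, 8, 14, 5, 14 (positions 1,2,3,4,6,7,8,9,10,11); its 9 consecutive differences strictly alternate in sign, and length 10 is optimal.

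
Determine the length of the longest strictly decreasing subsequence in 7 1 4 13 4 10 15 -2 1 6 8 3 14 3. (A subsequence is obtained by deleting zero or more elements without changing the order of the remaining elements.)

One longest decreasing subsequence is 13, 10, 6, 3 (positions 4,6,10,12), of length 4; no longer one exists.

4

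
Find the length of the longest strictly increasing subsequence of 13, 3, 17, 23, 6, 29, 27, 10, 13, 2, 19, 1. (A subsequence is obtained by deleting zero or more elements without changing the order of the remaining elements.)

One longest increasing subsequence is 3, 6, 10, 13, 19 (positions 2,5,8,9,11), of length 5; no longer one exists.

5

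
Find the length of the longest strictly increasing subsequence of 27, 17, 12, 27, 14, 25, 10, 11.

3

Scanning left to right, the best length ending at each element is: 27→1, 17→1, 12→1, 27→2, 14→2, 25→3, 10→1, 11→2.
So the longest increasing subsequence has length 3, e.g. 12, 14, 25.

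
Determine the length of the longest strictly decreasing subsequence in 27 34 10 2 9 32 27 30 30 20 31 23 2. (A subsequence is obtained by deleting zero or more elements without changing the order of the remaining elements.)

5

Scanning left to right, the best length ending at each element is: 27→1, 34→1, 10→2, 2→3, 9→3, 32→2, 27→3, 30→3, 30→3, 20→4, 31→3, 23→4, 2→5.
So the longest decreasing subsequence has length 5, e.g. 34, 32, 27, 20, 2.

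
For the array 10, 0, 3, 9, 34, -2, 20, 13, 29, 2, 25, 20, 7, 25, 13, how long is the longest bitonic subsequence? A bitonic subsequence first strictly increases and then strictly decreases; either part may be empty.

8

Let inc[i] be the LIS ending at i and dec[i] the longest strictly decreasing subsequence starting at i. inc = [1, 1, 2, 3, 4, 1, 4, 4, 5, 2, 5, 5, 3, 6, 4], dec = [3, 2, 2, 2, 5, 1, 3, 2, 4, 1, 3, 2, 1, 2, 1].
max_i inc[i]+dec[i]−1 = 8, with one witness 0, 3, 9, 34, 29, 25, 20, 13.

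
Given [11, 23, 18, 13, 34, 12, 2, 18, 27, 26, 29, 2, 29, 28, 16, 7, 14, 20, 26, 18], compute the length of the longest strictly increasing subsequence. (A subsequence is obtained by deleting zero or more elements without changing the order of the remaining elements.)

5

Let dp[i] be the longest increasing subsequence ending at position i. Then dp = [1, 2, 2, 2, 3, 2, 1, 3, 4, 4, 5, 1, 5, 5, 3, 2, 3, 4, 5, 4].
The maximum is 5; one witness is 11, 13, 18, 27, 29 at positions 1,4,8,9,11.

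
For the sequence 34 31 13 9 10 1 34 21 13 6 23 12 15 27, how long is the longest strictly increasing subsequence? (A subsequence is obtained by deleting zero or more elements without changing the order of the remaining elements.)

Scanning left to right, the best length ending at each element is: 34→1, 31→1, 13→1, 9→1, 10→2, 1→1, 34→3, 21→3, 13→3, 6→2, 23→4, 12→3, 15→4, 27→5.
So the longest increasing subsequence has length 5, e.g. 9, 10, 21, 23, 27.

5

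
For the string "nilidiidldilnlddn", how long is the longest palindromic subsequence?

10

One longest palindromic subsequence is nlidiidiln (positions 1,3,4,5,6,7,10,11,14,17); it reads the same forward and backward, and the interval DP gives dp[1][17] = 10.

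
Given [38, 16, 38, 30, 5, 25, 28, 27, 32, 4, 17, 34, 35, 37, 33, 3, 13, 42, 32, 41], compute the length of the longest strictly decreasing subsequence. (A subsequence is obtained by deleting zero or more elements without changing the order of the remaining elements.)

6

One longest decreasing subsequence is 38, 30, 28, 27, 4, 3 (positions 1,4,7,8,10,16), of length 6; no longer one exists.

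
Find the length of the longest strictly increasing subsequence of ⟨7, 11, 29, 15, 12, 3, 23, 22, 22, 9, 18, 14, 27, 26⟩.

5

Let dp[i] be the longest increasing subsequence ending at position i. Then dp = [1, 2, 3, 3, 3, 1, 4, 4, 4, 2, 4, 4, 5, 5].
The maximum is 5; one witness is 7, 11, 15, 23, 27 at positions 1,2,4,7,13.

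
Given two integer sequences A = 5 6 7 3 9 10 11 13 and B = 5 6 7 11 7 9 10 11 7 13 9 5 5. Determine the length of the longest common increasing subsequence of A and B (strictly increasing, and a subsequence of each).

A longest common strictly increasing subsequence is 5, 6, 7, 9, 10, 11, 13 (length 7); it appears in order in both A and B, and no longer such subsequence exists.

7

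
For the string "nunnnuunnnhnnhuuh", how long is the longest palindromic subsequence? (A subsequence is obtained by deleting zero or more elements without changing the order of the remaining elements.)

10

One longest palindromic subsequence is unnnnnnnnu (positions 2,3,4,5,8,9,10,12,13,16); it reads the same forward and backward, and the interval DP gives dp[1][17] = 10.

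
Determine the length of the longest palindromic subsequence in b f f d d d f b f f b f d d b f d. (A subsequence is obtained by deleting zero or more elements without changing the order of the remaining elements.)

Using dp[i][j] = 2 + dp[i+1][j−1] if the ends match, else max(dp[i+1][j], dp[i][j−1]):
dp[1][17] = 12. A witness is dddfbffbfddd at positions 4,5,6,7,8,9,10,11,12,13,14,17.

12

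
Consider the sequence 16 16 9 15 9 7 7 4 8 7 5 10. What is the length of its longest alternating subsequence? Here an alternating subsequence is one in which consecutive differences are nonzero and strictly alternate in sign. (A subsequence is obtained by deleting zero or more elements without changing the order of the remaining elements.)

Track the best alternating length ending on an up-step vs a down-step at each position: up/down = 1/1, 1/1, 1/2, 3/2, 1/4, 1/4, 1/4, 1/4, 5/4, 5/6, 5/6, 7/4.
The maximum over both is 7; one such subsequence is 16, 9, 15, 7, 8, 7, 10.

7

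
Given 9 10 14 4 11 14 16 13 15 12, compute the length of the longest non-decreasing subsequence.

5

Scanning left to right, the best length ending at each element is: 9→1, 10→2, 14→3, 4→1, 11→3, 14→4, 16→5, 13→4, 15→5, 12→4.
So the longest non-decreasing subsequence has length 5, e.g. 9, 10, 14, 14, 16.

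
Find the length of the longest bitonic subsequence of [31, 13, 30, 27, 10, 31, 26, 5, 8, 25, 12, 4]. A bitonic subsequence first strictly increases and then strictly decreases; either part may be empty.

7

Let inc[i] be the LIS ending at i and dec[i] the longest strictly decreasing subsequence starting at i. inc = [1, 1, 2, 2, 1, 3, 2, 1, 2, 3, 3, 1], dec = [7, 4, 6, 5, 3, 5, 4, 2, 2, 3, 2, 1].
max_i inc[i]+dec[i]−1 = 7, with one witness 31, 30, 27, 26, 25, 12, 4.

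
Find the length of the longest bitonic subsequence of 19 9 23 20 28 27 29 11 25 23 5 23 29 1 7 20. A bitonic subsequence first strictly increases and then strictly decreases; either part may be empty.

Let inc[i] be the LIS ending at i and dec[i] the longest strictly decreasing subsequence starting at i. inc = [1, 1, 2, 2, 3, 3, 4, 2, 3, 3, 1, 3, 4, 1, 2, 3], dec = [4, 3, 5, 4, 6, 5, 5, 3, 4, 3, 2, 2, 2, 1, 1, 1].
max_i inc[i]+dec[i]−1 = 8, with one witness 19, 23, 28, 27, 25, 23, 5, 1.

8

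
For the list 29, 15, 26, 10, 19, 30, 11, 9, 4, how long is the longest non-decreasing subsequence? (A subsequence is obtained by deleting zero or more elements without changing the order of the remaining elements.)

Scanning left to right, the best length ending at each element is: 29→1, 15→1, 26→2, 10→1, 19→2, 30→3, 11→2, 9→1, 4→1.
So the longest non-decreasing subsequence has length 3, e.g. 15, 26, 30.

3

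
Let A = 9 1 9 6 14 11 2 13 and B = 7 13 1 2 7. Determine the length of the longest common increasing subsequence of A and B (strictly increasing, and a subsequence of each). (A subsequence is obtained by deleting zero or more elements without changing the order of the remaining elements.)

A longest common strictly increasing subsequence is 1, 2 (length 2); it appears in order in both A and B, and no longer such subsequence exists.

2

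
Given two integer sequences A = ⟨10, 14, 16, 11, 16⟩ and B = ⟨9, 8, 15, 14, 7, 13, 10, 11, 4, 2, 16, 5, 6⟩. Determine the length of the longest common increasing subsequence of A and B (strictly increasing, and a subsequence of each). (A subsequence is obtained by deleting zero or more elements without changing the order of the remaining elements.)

3

A longest common strictly increasing subsequence is 10, 11, 16 (length 3); it appears in order in both A and B, and no longer such subsequence exists.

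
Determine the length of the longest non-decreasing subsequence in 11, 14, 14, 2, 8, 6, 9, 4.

Scanning left to right, the best length ending at each element is: 11→1, 14→2, 14→3, 2→1, 8→2, 6→2, 9→3, 4→2.
So the longest non-decreasing subsequence has length 3, e.g. 11, 14, 14.

3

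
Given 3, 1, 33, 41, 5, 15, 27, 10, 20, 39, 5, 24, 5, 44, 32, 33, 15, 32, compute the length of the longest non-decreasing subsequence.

7

Scanning left to right, the best length ending at each element is: 3→1, 1→1, 33→2, 41→3, 5→2, 15→3, 27→4, 10→3, 20→4, 39→5, 5→3, 24→5, 5→4, 44→6, 32→6, 33→7, 15→5, 32→7.
So the longest non-decreasing subsequence has length 7, e.g. 3, 5, 15, 20, 24, 32, 33.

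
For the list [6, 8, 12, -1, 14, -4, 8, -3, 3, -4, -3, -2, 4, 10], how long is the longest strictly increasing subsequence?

Let dp[i] be the longest increasing subsequence ending at position i. Then dp = [1, 2, 3, 1, 4, 1, 2, 2, 3, 1, 2, 3, 4, 5].
The maximum is 5; one witness is -4, -3, 3, 4, 10 at positions 6,8,9,13,14.

5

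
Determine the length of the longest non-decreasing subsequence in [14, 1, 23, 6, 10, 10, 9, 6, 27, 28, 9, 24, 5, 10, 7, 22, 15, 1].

Scanning left to right, the best length ending at each element is: 14→1, 1→1, 23→2, 6→2, 10→3, 10→4, 9→3, 6→3, 27→5, 28→6, 9→4, 24→5, 5→2, 10→5, 7→4, 22→6, 15→6, 1→2.
So the longest non-decreasing subsequence has length 6, e.g. 1, 6, 10, 10, 27, 28.

6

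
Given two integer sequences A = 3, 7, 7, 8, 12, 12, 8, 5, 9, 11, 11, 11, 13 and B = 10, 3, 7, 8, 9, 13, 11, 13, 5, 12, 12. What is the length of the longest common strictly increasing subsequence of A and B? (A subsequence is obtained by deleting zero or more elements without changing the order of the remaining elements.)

6

For each value that appears in both, track the longest common increasing run ending there.
The best achievable length is 6; one witness is 3, 7, 8, 9, 11, 13 (A-positions 1,2,4,9,10,13, B-positions 2,3,4,5,7,8).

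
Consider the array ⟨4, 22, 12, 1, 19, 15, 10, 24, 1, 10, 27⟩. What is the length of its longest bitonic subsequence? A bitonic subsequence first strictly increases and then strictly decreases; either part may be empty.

One longest bitonic subsequence is 4, 22, 19, 15, 10, 1 (positions 1,2,5,6,7,9): it rises to 22 then falls. Length 6 is optimal.

6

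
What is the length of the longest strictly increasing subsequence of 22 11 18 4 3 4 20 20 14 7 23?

Let dp[i] be the longest increasing subsequence ending at position i. Then dp = [1, 1, 2, 1, 1, 2, 3, 3, 3, 3, 4].
The maximum is 4; one witness is 11, 18, 20, 23 at positions 2,3,7,11.

4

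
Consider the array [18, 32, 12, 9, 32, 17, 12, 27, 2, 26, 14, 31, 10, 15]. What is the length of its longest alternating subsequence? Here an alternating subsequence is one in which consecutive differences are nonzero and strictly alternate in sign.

12

A longest alternating subsequence is 18, 32, 12, 32, 17, 27, 2, 26, 14, 31, 10, 15 (positions 1,2,3,5,6,8,9,10,11,12,13,14); its 11 consecutive differences strictly alternate in sign, and length 12 is optimal.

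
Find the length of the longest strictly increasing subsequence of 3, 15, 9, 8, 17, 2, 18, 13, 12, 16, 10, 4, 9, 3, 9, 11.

4

Scanning left to right, the best length ending at each element is: 3→1, 15→2, 9→2, 8→2, 17→3, 2→1, 18→4, 13→3, 12→3, 16→4, 10→3, 4→2, 9→3, 3→2, 9→3, 11→4.
So the longest increasing subsequence has length 4, e.g. 3, 15, 17, 18.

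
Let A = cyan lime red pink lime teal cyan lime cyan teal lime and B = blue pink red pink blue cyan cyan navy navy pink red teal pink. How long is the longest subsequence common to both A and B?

5

Backtracking the LCS table gives one alignment: red (A3,B3) → pink (A4,B4) → cyan (A7,B6) → cyan (A9,B7) → teal (A10,B12).
So the longest common subsequence has length 5.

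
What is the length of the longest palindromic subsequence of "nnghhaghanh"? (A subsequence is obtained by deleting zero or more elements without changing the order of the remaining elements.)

One longest palindromic subsequence is nghhgn (positions 2,3,4,5,7,10); it reads the same forward and backward, and the interval DP gives dp[1][11] = 6.

6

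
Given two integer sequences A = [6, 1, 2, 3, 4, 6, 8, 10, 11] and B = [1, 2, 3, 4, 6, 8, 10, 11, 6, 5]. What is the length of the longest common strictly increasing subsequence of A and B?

A longest common strictly increasing subsequence is 1, 2, 3, 4, 6, 8, 10, 11 (length 8); it appears in order in both A and B, and no longer such subsequence exists.

8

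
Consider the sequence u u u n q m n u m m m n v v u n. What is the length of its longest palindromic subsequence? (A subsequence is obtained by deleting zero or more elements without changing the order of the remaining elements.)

One longest palindromic subsequence is unmmmmnu (positions 3,4,6,9,10,11,12,15); it reads the same forward and backward, and the interval DP gives dp[1][16] = 8.

8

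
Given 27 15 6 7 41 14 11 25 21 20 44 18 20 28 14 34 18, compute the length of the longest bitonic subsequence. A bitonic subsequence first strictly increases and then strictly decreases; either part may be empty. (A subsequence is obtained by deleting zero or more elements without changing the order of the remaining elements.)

Let inc[i] be the LIS ending at i and dec[i] the longest strictly decreasing subsequence starting at i. inc = [1, 1, 1, 2, 3, 3, 3, 4, 4, 4, 5, 4, 5, 6, 4, 7, 5], dec = [6, 3, 1, 1, 6, 2, 1, 5, 4, 3, 3, 2, 2, 2, 1, 2, 1].
max_i inc[i]+dec[i]−1 = 8, with one witness 6, 7, 41, 25, 21, 20, 18, 14.

8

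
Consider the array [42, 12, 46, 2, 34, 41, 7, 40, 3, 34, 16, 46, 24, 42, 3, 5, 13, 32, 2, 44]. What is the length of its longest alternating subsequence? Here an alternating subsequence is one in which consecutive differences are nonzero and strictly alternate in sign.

17

Track the best alternating length ending on an up-step vs a down-step at each position: up/down = 1/1, 1/2, 3/1, 1/4, 5/4, 5/4, 5/6, 7/6, 5/8, 9/8, 9/10, 11/1, 11/12, 13/12, 5/14, 15/14, 15/14, 15/14, 1/16, 17/12.
The maximum over both is 17; one such subsequence is 42, 12, 46, 2, 34, 7, 40, 3, 34, 16, 46, 24, 42, 3, 5, 2, 44.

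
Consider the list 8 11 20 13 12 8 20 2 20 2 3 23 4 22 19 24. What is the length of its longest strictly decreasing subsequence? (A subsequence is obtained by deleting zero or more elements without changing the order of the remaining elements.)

Scanning left to right, the best length ending at each element is: 8→1, 11→1, 20→1, 13→2, 12→3, 8→4, 20→1, 2→5, 20→1, 2→5, 3→5, 23→1, 4→5, 22→2, 19→3, 24→1.
So the longest decreasing subsequence has length 5, e.g. 20, 13, 12, 8, 2.

5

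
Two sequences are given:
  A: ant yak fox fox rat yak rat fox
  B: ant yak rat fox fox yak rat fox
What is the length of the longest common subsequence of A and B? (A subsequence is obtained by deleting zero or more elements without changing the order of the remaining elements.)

7

A longest common subsequence is ant, yak, fox, fox, yak, rat, fox (length 7); the LCS DP confirms no longer common subsequence exists.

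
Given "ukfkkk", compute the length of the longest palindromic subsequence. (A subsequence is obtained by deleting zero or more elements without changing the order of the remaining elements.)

Using dp[i][j] = 2 + dp[i+1][j−1] if the ends match, else max(dp[i+1][j], dp[i][j−1]):
dp[1][6] = 4. A witness is kkkk at positions 2,4,5,6.

4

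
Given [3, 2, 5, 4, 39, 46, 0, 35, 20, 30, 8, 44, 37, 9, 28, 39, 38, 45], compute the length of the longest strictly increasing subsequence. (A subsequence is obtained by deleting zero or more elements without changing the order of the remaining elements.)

7

Let dp[i] be the longest increasing subsequence ending at position i. Then dp = [1, 1, 2, 2, 3, 4, 1, 3, 3, 4, 3, 5, 5, 4, 5, 6, 6, 7].
The maximum is 7; one witness is 3, 5, 20, 30, 37, 39, 45 at positions 1,3,9,10,13,16,18.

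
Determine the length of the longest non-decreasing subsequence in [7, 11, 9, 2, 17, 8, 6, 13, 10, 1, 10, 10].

Let dp[i] be the longest non-decreasing subsequence ending at position i. Then dp = [1, 2, 2, 1, 3, 2, 2, 3, 3, 1, 4, 5].
The maximum is 5; one witness is 7, 9, 10, 10, 10 at positions 1,3,9,11,12.

5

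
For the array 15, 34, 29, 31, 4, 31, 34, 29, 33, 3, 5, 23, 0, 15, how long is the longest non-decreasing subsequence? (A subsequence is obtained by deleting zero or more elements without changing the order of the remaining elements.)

One longest non-decreasing subsequence is 15, 29, 31, 31, 34 (positions 1,3,4,6,7), of length 5; no longer one exists.

5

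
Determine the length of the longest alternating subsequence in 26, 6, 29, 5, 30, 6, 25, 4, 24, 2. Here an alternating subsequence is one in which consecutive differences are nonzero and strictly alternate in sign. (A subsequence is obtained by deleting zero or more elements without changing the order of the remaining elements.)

10

A longest alternating subsequence is 26, 6, 29, 5, 30, 6, 25, 4, 24, 2 (positions 1,2,3,4,5,6,7,8,9,10); its 9 consecutive differences strictly alternate in sign, and length 10 is optimal.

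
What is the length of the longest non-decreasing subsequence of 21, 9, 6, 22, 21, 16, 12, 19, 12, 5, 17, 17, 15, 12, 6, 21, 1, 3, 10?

6

Let dp[i] be the longest non-decreasing subsequence ending at position i. Then dp = [1, 1, 1, 2, 2, 2, 2, 3, 3, 1, 4, 5, 4, 4, 2, 6, 1, 2, 3].
The maximum is 6; one witness is 9, 12, 12, 17, 17, 21 at positions 2,7,9,11,12,16.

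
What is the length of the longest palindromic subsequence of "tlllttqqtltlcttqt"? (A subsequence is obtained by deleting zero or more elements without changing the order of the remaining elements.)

Using dp[i][j] = 2 + dp[i+1][j−1] if the ends match, else max(dp[i+1][j], dp[i][j−1]):
dp[1][17] = 10. A witness is tlttqqttlt at positions 1,4,5,6,7,8,9,11,12,17.

10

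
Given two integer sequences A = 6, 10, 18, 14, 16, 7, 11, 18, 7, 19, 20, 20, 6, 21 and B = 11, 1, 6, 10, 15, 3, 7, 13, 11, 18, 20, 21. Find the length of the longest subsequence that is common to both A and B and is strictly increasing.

6

For each value that appears in both, track the longest common increasing run ending there.
The best achievable length is 6; one witness is 6, 10, 11, 18, 20, 21 (A-positions 1,2,7,8,11,14, B-positions 3,4,9,10,11,12).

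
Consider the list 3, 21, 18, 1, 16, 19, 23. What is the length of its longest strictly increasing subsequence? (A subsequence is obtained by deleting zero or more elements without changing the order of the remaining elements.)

4

Scanning left to right, the best length ending at each element is: 3→1, 21→2, 18→2, 1→1, 16→2, 19→3, 23→4.
So the longest increasing subsequence has length 4, e.g. 3, 18, 19, 23.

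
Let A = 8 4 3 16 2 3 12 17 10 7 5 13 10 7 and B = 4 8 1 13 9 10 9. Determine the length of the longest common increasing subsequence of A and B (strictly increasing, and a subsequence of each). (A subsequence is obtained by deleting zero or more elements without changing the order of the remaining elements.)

2

For each value that appears in both, track the longest common increasing run ending there.
The best achievable length is 2; one witness is 4, 13 (A-positions 2,12, B-positions 1,4).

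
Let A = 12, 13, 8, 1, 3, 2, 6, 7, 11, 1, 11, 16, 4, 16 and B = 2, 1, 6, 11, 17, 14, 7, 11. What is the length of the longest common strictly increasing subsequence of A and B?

4

For each value that appears in both, track the longest common increasing run ending there.
The best achievable length is 4; one witness is 2, 6, 7, 11 (A-positions 6,7,8,9, B-positions 1,3,7,8).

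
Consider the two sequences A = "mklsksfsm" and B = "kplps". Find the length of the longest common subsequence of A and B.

3

A longest common subsequence is kls (length 3); the LCS DP confirms no longer common subsequence exists.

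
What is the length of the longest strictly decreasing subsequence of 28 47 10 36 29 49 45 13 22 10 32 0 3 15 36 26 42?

Scanning left to right, the best length ending at each element is: 28→1, 47→1, 10→2, 36→2, 29→3, 49→1, 45→2, 13→4, 22→4, 10→5, 32→3, 0→6, 3→6, 15→5, 36→3, 26→4, 42→3.
So the longest decreasing subsequence has length 6, e.g. 47, 36, 29, 13, 10, 0.

6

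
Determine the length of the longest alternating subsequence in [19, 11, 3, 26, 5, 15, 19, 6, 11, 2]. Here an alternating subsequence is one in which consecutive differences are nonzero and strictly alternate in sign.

Track the best alternating length ending on an up-step vs a down-step at each position: up/down = 1/1, 1/2, 1/2, 3/1, 3/4, 5/4, 5/4, 5/6, 7/6, 1/8.
The maximum over both is 8; one such subsequence is 19, 11, 26, 5, 15, 6, 11, 2.

8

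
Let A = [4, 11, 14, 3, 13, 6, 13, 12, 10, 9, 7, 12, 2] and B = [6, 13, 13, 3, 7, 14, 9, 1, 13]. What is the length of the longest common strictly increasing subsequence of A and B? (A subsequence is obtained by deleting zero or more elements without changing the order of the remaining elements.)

For each value that appears in both, track the longest common increasing run ending there.
The best achievable length is 2; one witness is 6, 13 (A-positions 6,7, B-positions 1,2).

2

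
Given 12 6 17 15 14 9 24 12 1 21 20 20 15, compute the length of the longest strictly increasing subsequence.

4

Let dp[i] be the longest increasing subsequence ending at position i. Then dp = [1, 1, 2, 2, 2, 2, 3, 3, 1, 4, 4, 4, 4].
The maximum is 4; one witness is 6, 9, 12, 21 at positions 2,6,8,10.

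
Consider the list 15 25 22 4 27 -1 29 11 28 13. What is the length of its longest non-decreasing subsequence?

Scanning left to right, the best length ending at each element is: 15→1, 25→2, 22→2, 4→1, 27→3, -1→1, 29→4, 11→2, 28→4, 13→3.
So the longest non-decreasing subsequence has length 4, e.g. 15, 25, 27, 29.

4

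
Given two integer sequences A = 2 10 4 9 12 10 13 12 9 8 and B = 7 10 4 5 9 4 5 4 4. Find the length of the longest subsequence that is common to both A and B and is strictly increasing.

For each value that appears in both, track the longest common increasing run ending there.
The best achievable length is 2; one witness is 4, 9 (A-positions 3,4, B-positions 3,5).

2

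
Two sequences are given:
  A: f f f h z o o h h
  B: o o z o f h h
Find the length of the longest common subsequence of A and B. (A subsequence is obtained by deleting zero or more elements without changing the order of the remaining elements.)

4

Backtracking the LCS table gives one alignment: z (A5,B3) → o (A6,B4) → h (A8,B6) → h (A9,B7).
So the longest common subsequence has length 4.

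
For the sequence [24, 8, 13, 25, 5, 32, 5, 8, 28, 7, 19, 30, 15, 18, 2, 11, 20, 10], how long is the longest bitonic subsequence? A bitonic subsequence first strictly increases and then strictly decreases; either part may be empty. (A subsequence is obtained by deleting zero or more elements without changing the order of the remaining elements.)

One longest bitonic subsequence is 8, 13, 25, 32, 28, 19, 18, 11, 10 (positions 2,3,4,6,9,11,14,16,18): it rises to 32 then falls. Length 9 is optimal.

9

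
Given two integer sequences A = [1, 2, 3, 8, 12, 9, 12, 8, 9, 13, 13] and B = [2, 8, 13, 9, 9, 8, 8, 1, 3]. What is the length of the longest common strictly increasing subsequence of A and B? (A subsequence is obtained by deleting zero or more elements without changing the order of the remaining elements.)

3

For each value that appears in both, track the longest common increasing run ending there.
The best achievable length is 3; one witness is 2, 8, 13 (A-positions 2,4,10, B-positions 1,2,3).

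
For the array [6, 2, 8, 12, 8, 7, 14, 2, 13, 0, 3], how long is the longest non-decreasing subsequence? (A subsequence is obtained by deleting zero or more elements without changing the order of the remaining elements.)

Let dp[i] be the longest non-decreasing subsequence ending at position i. Then dp = [1, 1, 2, 3, 3, 2, 4, 2, 4, 1, 3].
The maximum is 4; one witness is 6, 8, 12, 14 at positions 1,3,4,7.

4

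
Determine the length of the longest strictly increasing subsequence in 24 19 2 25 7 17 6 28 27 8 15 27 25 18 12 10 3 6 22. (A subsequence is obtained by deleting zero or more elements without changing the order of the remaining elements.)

6

One longest increasing subsequence is 2, 7, 8, 15, 18, 22 (positions 3,5,10,11,14,19), of length 6; no longer one exists.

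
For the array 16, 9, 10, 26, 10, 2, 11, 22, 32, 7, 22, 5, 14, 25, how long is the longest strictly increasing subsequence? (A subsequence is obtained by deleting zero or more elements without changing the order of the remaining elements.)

One longest increasing subsequence is 9, 10, 11, 22, 32 (positions 2,3,7,8,9), of length 5; no longer one exists.

5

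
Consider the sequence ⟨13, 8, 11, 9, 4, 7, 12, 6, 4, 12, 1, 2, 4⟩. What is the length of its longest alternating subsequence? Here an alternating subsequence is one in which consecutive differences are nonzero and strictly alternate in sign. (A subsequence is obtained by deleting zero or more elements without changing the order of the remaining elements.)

Track the best alternating length ending on an up-step vs a down-step at each position: up/down = 1/1, 1/2, 3/2, 3/4, 1/4, 5/4, 5/2, 5/6, 1/6, 7/2, 1/8, 9/8, 9/8.
The maximum over both is 9; one such subsequence is 13, 8, 11, 4, 7, 6, 12, 1, 2.

9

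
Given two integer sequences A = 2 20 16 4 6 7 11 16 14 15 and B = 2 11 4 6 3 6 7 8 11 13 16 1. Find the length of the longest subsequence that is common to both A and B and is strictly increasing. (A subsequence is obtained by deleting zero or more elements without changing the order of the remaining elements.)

For each value that appears in both, track the longest common increasing run ending there.
The best achievable length is 6; one witness is 2, 4, 6, 7, 11, 16 (A-positions 1,4,5,6,7,8, B-positions 1,3,4,7,9,11).

6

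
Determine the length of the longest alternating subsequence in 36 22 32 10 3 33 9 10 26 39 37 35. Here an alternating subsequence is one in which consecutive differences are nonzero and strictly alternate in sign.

8

Track the best alternating length ending on an up-step vs a down-step at each position: up/down = 1/1, 1/2, 3/2, 1/4, 1/4, 5/2, 5/6, 7/6, 7/6, 7/1, 7/8, 7/8.
The maximum over both is 8; one such subsequence is 36, 22, 32, 10, 33, 9, 39, 37.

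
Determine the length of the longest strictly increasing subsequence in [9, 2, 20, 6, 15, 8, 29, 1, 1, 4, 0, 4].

4

Let dp[i] be the longest increasing subsequence ending at position i. Then dp = [1, 1, 2, 2, 3, 3, 4, 1, 1, 2, 1, 2].
The maximum is 4; one witness is 2, 6, 15, 29 at positions 2,4,5,7.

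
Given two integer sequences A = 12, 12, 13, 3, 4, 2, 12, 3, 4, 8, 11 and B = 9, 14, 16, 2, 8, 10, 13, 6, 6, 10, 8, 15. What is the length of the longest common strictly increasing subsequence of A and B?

2

A longest common strictly increasing subsequence is 2, 8 (length 2); it appears in order in both A and B, and no longer such subsequence exists.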